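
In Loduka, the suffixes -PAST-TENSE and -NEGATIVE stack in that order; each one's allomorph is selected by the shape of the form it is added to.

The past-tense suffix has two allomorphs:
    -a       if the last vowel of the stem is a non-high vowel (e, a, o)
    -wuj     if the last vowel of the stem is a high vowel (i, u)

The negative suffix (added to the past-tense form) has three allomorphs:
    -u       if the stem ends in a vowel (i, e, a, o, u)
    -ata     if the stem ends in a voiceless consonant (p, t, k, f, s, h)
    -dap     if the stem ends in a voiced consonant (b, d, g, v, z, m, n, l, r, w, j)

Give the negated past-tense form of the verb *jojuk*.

jojukwujdap

Since the last vowel of *jojuk* is /u/ (a high vowel), it takes -wuj, giving *jojukwuj*.
Since the final sound of the past-tense form *jojukwuj* is /j/ (a voiced consonant), it takes -dap, giving *jojukwujdap*.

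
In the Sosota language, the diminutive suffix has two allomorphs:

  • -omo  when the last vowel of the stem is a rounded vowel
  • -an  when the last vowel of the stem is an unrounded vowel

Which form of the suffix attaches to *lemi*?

-an

The last vowel of *lemi* is /i/, which is an unrounded vowel, so the suffix is -an.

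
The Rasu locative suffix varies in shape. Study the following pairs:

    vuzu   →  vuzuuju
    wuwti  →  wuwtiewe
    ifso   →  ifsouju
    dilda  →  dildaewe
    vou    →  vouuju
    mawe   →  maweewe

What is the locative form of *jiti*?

jitiewe

The pattern is rounding harmony: -uju when the last vowel of the stem is a rounded vowel (*vuzu*, *ifso*, *vou*); -ewe when the last vowel of the stem is an unrounded vowel (*wuwti*, *dilda*, *mawe*).
Since the last vowel of *jiti* is /i/ (an unrounded vowel), it takes -ewe, giving *jitiewe*.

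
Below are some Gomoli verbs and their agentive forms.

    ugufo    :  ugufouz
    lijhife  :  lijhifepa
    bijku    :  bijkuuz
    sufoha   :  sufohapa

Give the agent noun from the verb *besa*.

besapa

The pattern is rounding harmony: -uz when the last vowel of the stem is a rounded vowel (*ugufo*, *bijku*); -pa when the last vowel of the stem is an unrounded vowel (*lijhife*, *sufoha*).
Since the last vowel of *besa* is /a/ (an unrounded vowel), it takes -pa, giving *besapa*.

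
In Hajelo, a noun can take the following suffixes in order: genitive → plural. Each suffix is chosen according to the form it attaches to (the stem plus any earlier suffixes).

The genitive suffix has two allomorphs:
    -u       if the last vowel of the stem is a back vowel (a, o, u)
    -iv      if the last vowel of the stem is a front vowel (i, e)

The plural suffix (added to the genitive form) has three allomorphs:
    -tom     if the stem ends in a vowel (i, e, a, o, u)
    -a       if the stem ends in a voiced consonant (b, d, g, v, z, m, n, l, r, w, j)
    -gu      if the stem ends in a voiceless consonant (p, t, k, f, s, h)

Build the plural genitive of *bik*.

bikiva

*bik*: last vowel = /i/, a front vowel → -iv → *bikiv*.
The genitive form *bikiv*: final sound = /v/, a voiced consonant → -a → *bikiva*.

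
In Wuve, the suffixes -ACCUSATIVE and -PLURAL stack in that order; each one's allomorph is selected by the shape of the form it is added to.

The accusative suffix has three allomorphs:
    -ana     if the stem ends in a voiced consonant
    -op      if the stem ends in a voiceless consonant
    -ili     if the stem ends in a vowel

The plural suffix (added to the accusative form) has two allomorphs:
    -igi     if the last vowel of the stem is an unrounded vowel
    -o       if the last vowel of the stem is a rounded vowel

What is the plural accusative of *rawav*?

*rawav*: final sound = /v/, a voiced consonant → -ana → *rawavana*.
The last vowel of the accusative form *rawavana* is /a/, which is an unrounded vowel, so the plural suffix is -igi, giving *rawavanaigi*.

rawavanaigi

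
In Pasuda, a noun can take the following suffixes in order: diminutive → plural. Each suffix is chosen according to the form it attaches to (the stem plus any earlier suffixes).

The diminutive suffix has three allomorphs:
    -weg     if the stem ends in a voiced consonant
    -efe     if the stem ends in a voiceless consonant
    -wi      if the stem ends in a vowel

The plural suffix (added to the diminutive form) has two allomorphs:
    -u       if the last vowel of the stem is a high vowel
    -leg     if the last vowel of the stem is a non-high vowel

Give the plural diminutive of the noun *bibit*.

The final sound of *bibit* is /t/, which is a voiceless consonant, so the diminutive suffix is -efe, giving *bibitefe*.
The diminutive form *bibitefe*: last vowel = /e/, a non-high vowel → -leg → *bibitefeleg*.

bibitefeleg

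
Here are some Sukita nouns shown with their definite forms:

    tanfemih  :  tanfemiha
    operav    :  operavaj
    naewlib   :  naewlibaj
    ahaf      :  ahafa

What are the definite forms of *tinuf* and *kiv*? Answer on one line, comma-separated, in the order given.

tinufa, kivaj

The pattern is voicing of the final consonant: -a when the stem ends in a voiceless consonant (*tanfemih*, *ahaf*); -aj when the stem ends in a voiced consonant (*operav*, *naewlib*).
Since the final consonant of *tinuf* is /f/ (voiceless), it takes -a, giving *tinufa*.
Since the final consonant of *kiv* is /v/ (voiced), it takes -aj, giving *kivaj*.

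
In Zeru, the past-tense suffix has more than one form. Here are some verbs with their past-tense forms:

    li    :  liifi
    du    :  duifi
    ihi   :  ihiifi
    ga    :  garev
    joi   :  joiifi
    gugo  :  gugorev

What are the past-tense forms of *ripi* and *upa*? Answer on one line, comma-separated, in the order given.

The alternation tracks the last vowel of the stem — -ifi when the last vowel of the stem is a high vowel (*li*, *du*, *ihi*, *joi*); -rev when the last vowel of the stem is a non-high vowel (*ga*, *gugo*).
Since the last vowel of *ripi* is /i/ (a high vowel), it takes -ifi, giving *ripiifi*.
*upa* — last vowel /a/ (a non-high vowel) → -rev → *uparev*.

ripiifi, uparev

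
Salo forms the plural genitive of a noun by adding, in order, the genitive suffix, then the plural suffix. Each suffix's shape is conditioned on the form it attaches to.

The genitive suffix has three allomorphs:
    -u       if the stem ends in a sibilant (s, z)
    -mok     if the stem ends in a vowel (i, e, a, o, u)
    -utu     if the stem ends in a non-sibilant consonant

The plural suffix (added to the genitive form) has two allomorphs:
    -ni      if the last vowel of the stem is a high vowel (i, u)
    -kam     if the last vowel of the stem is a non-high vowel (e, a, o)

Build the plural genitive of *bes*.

besuni

The final sound of *bes* is /s/, which is a sibilant, so the genitive suffix is -u, giving *besu*.
The genitive form *besu*: last vowel = /u/, a high vowel → -ni → *besuni*.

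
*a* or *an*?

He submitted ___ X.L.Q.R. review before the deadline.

The indefinite article is chosen by the initial *sound* of the following word, not its spelling.
The initialism *X.L.Q.R.* is read letter by letter; the first letter, X, is pronounced /ɛks/, which begins with a vowel sound.
So the article is *an*: He submitted an X.L.Q.R. review before the deadline.

an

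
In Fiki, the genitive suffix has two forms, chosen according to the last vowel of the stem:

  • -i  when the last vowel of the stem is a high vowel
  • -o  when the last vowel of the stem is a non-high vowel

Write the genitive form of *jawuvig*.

*jawuvig*: last vowel = /i/, a high vowel → -i → *jawuvigi*.

jawuvigi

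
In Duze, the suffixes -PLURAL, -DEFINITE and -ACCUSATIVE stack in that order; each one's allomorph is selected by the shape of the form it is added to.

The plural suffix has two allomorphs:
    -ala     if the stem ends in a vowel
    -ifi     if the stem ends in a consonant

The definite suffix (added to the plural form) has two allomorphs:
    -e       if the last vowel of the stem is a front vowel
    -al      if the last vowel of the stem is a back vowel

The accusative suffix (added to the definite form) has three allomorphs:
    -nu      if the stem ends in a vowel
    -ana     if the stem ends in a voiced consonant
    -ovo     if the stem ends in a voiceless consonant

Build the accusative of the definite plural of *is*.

The final sound of *is* is /s/, which is a consonant, so the plural suffix is -ifi, giving *isifi*.
The plural form *isifi* — last vowel /i/ (a front vowel) → -e → *isifie*.
The definite form *isifie* — final sound /e/ (a vowel) → -nu → *isifienu*.

isifienu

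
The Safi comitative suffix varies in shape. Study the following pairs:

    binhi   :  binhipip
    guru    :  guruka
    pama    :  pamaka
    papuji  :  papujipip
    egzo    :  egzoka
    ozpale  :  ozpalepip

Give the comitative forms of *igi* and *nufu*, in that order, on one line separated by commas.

The pattern is front/back vowel harmony: -pip when the last vowel of the stem is a front vowel (*binhi*, *papuji*, *ozpale*); -ka when the last vowel of the stem is a back vowel (*guru*, *pama*, *egzo*).
*igi*: last vowel = /i/, a front vowel → -pip → *igipip*.
The last vowel of *nufu* is /u/, which is a back vowel, so the suffix is -ka, giving *nufuka*.

igipip, nufuka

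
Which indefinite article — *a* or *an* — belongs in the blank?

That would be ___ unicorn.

The indefinite article is chosen by the initial *sound* of the following word, not its spelling.
*unicorn* begins with the sound /juː/ (u pronounced /juː/) — a consonant sound.
So the article is *a*: That would be a unicorn.

a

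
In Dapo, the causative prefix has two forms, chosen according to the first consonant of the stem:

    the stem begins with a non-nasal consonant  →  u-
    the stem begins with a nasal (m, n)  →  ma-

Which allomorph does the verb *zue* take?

Since the first consonant of *zue* is /z/ (non-nasal), it takes u-.

u-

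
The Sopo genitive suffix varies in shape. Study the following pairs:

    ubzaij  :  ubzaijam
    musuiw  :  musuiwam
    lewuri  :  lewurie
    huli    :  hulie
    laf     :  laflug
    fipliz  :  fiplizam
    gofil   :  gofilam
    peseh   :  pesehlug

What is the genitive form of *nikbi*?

nikbie

The alternation tracks the final sound of the stem — -lug when the stem ends in a voiceless consonant (*laf*, *peseh*); -am when the stem ends in a voiced consonant (*ubzaij*, *musuiw*, *fipliz*, *gofil*); -e when the stem ends in a vowel (*lewuri*, *huli*).
*nikbi*: final sound = /i/, a vowel → -e → *nikbie*.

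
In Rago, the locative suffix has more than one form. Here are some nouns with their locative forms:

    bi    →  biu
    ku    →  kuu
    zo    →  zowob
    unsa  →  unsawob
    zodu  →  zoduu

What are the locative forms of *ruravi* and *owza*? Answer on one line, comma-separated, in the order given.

ruraviu, owzawob

The alternation tracks the last vowel of the stem — -u when the last vowel of the stem is a high vowel (*bi*, *ku*, *zodu*); -wob when the last vowel of the stem is a non-high vowel (*zo*, *unsa*).
Since the last vowel of *ruravi* is /i/ (a high vowel), it takes -u, giving *ruraviu*.
The last vowel of *owza* is /a/, which is a non-high vowel, so the suffix is -wob, giving *owzawob*.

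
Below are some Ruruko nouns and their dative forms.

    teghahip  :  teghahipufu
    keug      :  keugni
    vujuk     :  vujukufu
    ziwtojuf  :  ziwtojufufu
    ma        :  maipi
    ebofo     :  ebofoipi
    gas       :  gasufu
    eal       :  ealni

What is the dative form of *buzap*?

The alternation tracks the final sound of the stem — -ufu when the stem ends in a voiceless consonant (*teghahip*, *vujuk*, *ziwtojuf*, *gas*); -ni when the stem ends in a voiced consonant (*keug*, *eal*); -ipi when the stem ends in a vowel (*ma*, *ebofo*).
Since the final sound of *buzap* is /p/ (a voiceless consonant), it takes -ufu, giving *buzapufu*.

buzapufu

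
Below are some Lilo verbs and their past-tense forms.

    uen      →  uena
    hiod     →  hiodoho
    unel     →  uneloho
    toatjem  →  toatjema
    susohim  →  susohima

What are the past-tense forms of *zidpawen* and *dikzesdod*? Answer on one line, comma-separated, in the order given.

The suffix is conditioned by the final consonant: -a when the stem ends in a nasal (*uen*, *toatjem*, *susohim*); -oho when the stem ends in a non-nasal consonant (*hiod*, *unel*).
*zidpawen*: final consonant = /n/, a nasal → -a → *zidpawena*.
The final consonant of *dikzesdod* is /d/, which is non-nasal, so the suffix is -oho, giving *dikzesdodoho*.

zidpawena, dikzesdodoho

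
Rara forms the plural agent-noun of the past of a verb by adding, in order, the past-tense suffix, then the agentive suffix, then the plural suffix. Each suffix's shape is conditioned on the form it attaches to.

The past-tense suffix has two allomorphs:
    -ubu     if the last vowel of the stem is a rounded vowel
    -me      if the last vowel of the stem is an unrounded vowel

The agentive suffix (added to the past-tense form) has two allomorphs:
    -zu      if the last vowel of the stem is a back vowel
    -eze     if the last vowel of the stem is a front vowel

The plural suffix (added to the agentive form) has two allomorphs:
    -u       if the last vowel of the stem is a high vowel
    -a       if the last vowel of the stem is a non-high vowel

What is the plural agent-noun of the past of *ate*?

*ate* — last vowel /e/ (an unrounded vowel) → -me → *ateme*.
Since the last vowel of the past-tense form *ateme* is /e/ (a front vowel), it takes -eze, giving *atemeeze*.
The agentive form *atemeeze*: last vowel = /e/, a non-high vowel → -a → *atemeezea*.

atemeezea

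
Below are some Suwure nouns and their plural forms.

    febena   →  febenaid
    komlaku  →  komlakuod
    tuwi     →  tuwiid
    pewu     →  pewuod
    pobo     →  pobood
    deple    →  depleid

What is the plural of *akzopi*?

akzopiid

The suffix is conditioned by the last vowel: -od when the last vowel of the stem is a rounded vowel (*komlaku*, *pewu*, *pobo*); -id when the last vowel of the stem is an unrounded vowel (*febena*, *tuwi*, *deple*).
Since the last vowel of *akzopi* is /i/ (an unrounded vowel), it takes -id, giving *akzopiid*.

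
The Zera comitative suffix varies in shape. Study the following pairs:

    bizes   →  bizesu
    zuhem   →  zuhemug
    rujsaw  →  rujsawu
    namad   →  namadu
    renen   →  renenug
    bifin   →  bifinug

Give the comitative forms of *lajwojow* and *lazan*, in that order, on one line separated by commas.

Looking at the final consonant of each stem: -ug when the stem ends in a nasal (*zuhem*, *renen*, *bifin*); -u when the stem ends in a non-nasal consonant (*bizes*, *rujsaw*, *namad*).
*lajwojow* — final consonant /w/ (non-nasal) → -u → *lajwojowu*.
Since the final consonant of *lazan* is /n/ (a nasal), it takes -ug, giving *lazanug*.

lajwojowu, lazanug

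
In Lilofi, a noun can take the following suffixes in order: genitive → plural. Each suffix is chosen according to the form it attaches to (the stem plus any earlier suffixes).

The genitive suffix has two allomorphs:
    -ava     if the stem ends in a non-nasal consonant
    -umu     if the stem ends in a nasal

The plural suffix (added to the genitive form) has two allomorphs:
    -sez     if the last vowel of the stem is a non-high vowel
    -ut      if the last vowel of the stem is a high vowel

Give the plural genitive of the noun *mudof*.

mudofavasez

The final consonant of *mudof* is /f/, which is non-nasal, so the genitive suffix is -ava, giving *mudofava*.
The genitive form *mudofava*: last vowel = /a/, a non-high vowel → -sez → *mudofavasez*.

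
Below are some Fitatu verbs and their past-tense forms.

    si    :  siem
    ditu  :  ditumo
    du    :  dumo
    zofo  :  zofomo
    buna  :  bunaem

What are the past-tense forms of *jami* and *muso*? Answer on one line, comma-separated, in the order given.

jamiem, musomo

The suffix is conditioned by the last vowel: -mo when the last vowel of the stem is a rounded vowel (*ditu*, *du*, *zofo*); -em when the last vowel of the stem is an unrounded vowel (*si*, *buna*).
*jami* — last vowel /i/ (an unrounded vowel) → -em → *jamiem*.
*muso*: last vowel = /o/, a rounded vowel → -mo → *musomo*.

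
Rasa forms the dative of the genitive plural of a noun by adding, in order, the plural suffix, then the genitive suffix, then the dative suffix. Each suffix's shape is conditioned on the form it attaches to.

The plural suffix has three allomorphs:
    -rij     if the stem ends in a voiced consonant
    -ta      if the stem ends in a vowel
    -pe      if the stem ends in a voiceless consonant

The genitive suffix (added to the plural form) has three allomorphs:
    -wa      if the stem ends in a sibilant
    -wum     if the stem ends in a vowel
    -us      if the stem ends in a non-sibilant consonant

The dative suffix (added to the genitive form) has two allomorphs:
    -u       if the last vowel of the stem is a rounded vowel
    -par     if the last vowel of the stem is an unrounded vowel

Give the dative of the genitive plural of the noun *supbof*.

supbofpewumu

*supbof* — final sound /f/ (a voiceless consonant) → -pe → *supbofpe*.
Since the final sound of the plural form *supbofpe* is /e/ (a vowel), it takes -wum, giving *supbofpewum*.
The last vowel of the genitive form *supbofpewum* is /u/, which is a rounded vowel, so the dative suffix is -u, giving *supbofpewumu*.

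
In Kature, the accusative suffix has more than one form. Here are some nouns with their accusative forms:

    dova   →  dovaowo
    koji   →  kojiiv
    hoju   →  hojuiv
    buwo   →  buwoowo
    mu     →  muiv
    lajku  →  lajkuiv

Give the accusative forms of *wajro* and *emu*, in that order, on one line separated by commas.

wajroowo, emuiv

Looking at the last vowel of each stem: -iv when the last vowel of the stem is a high vowel (*koji*, *hoju*, *mu*, *lajku*); -owo when the last vowel of the stem is a non-high vowel (*dova*, *buwo*).
The last vowel of *wajro* is /o/, which is a non-high vowel, so the suffix is -owo, giving *wajroowo*.
Since the last vowel of *emu* is /u/ (a high vowel), it takes -iv, giving *emuiv*.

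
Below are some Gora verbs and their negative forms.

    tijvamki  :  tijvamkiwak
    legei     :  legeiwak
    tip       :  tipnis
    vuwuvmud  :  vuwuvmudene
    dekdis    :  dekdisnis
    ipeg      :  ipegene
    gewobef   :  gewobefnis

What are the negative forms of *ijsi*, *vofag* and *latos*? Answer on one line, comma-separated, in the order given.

ijsiwak, vofagene, latosnis

The suffix is conditioned by the final sound: -nis when the stem ends in a voiceless consonant (*tip*, *dekdis*, *gewobef*); -ene when the stem ends in a voiced consonant (*vuwuvmud*, *ipeg*); -wak when the stem ends in a vowel (*tijvamki*, *legei*).
*ijsi* — final sound /i/ (a vowel) → -wak → *ijsiwak*.
*vofag* — final sound /g/ (a voiced consonant) → -ene → *vofagene*.
*latos*: final sound = /s/, a voiceless consonant → -nis → *latosnis*.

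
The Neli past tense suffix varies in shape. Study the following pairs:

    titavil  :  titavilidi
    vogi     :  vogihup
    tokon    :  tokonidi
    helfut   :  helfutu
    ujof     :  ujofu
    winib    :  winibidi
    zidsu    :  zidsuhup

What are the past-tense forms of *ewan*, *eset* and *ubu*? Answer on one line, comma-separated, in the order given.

ewanidi, esetu, ubuhup

Looking at the final sound of each stem: -u when the stem ends in a voiceless consonant (*helfut*, *ujof*); -idi when the stem ends in a voiced consonant (*titavil*, *tokon*, *winib*); -hup when the stem ends in a vowel (*vogi*, *zidsu*).
*ewan*: final sound = /n/, a voiced consonant → -idi → *ewanidi*.
*eset* — final sound /t/ (a voiceless consonant) → -u → *esetu*.
Since the final sound of *ubu* is /u/ (a vowel), it takes -hup, giving *ubuhup*.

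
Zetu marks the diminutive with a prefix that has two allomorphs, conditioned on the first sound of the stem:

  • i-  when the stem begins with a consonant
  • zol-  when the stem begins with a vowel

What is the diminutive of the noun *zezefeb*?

Since the first sound of *zezefeb* is /z/ (a consonant), it takes i-, giving *izezefeb*.

izezefeb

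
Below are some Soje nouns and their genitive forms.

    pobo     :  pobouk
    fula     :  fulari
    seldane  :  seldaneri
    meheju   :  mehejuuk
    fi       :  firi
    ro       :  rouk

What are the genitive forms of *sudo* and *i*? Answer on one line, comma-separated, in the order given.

Looking at the last vowel of each stem: -uk when the last vowel of the stem is a rounded vowel (*pobo*, *meheju*, *ro*); -ri when the last vowel of the stem is an unrounded vowel (*fula*, *seldane*, *fi*).
Since the last vowel of *sudo* is /o/ (a rounded vowel), it takes -uk, giving *sudouk*.
*i* — last vowel /i/ (an unrounded vowel) → -ri → *iri*.

sudouk, iri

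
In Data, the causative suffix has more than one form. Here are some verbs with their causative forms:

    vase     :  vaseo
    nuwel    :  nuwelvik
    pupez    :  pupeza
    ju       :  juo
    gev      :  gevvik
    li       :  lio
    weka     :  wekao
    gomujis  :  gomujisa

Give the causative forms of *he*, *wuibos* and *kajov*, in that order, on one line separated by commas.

The alternation tracks the final sound of the stem — -a when the stem ends in a sibilant (*pupez*, *gomujis*); -vik when the stem ends in a non-sibilant consonant (*nuwel*, *gev*); -o when the stem ends in a vowel (*vase*, *ju*, *li*, *weka*).
*he*: final sound = /e/, a vowel → -o → *heo*.
The final sound of *wuibos* is /s/, which is a sibilant, so the suffix is -a, giving *wuibosa*.
*kajov*: final sound = /v/, a non-sibilant consonant → -vik → *kajovvik*.

heo, wuibosa, kajovvik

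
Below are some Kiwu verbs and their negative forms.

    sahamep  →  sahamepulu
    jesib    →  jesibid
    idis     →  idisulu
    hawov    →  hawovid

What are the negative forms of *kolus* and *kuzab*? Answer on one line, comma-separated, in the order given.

The suffix is conditioned by the final consonant: -ulu when the stem ends in a voiceless consonant (*sahamep*, *idis*); -id when the stem ends in a voiced consonant (*jesib*, *hawov*).
*kolus*: final consonant = /s/, voiceless → -ulu → *kolusulu*.
*kuzab* — final consonant /b/ (voiced) → -id → *kuzabid*.

kolusulu, kuzabid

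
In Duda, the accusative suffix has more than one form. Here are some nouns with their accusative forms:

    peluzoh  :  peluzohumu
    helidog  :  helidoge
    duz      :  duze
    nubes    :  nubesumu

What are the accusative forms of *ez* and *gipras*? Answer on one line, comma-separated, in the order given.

eze, giprasumu

The suffix is conditioned by the final consonant: -umu when the stem ends in a voiceless consonant (*peluzoh*, *nubes*); -e when the stem ends in a voiced consonant (*helidog*, *duz*).
The final consonant of *ez* is /z/, which is voiced, so the suffix is -e, giving *eze*.
Since the final consonant of *gipras* is /s/ (voiceless), it takes -umu, giving *giprasumu*.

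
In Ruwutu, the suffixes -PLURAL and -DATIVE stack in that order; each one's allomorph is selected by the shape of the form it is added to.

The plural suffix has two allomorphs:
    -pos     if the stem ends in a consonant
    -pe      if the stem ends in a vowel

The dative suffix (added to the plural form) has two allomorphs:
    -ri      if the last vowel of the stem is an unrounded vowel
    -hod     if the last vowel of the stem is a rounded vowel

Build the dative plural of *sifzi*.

sifziperi

*sifzi*: final sound = /i/, a vowel → -pe → *sifzipe*.
The plural form *sifzipe* — last vowel /e/ (an unrounded vowel) → -ri → *sifziperi*.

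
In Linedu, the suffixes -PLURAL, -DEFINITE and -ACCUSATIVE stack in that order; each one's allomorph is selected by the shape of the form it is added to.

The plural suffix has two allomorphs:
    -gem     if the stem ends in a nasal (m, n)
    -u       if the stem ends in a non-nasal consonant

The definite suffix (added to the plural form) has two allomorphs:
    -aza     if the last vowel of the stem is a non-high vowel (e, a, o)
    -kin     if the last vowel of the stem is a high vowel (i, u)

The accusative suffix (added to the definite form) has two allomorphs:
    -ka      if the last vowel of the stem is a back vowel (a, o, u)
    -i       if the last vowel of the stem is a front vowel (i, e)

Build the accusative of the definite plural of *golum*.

*golum* — final consonant /m/ (a nasal) → -gem → *golumgem*.
The plural form *golumgem*: last vowel = /e/, a non-high vowel → -aza → *golumgemaza*.
The definite form *golumgemaza* — last vowel /a/ (a back vowel) → -ka → *golumgemazaka*.

golumgemazaka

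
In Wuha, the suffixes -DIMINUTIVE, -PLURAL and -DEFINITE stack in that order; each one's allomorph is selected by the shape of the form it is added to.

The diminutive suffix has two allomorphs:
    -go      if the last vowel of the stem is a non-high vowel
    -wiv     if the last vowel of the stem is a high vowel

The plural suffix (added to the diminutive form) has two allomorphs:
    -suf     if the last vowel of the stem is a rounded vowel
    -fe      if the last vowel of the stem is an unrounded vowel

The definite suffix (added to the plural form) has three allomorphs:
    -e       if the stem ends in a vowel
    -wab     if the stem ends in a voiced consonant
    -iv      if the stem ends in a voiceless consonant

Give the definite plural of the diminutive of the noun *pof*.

The last vowel of *pof* is /o/, which is a non-high vowel, so the diminutive suffix is -go, giving *pofgo*.
The diminutive form *pofgo* — last vowel /o/ (a rounded vowel) → -suf → *pofgosuf*.
The plural form *pofgosuf*: final sound = /f/, a voiceless consonant → -iv → *pofgosufiv*.

pofgosufiv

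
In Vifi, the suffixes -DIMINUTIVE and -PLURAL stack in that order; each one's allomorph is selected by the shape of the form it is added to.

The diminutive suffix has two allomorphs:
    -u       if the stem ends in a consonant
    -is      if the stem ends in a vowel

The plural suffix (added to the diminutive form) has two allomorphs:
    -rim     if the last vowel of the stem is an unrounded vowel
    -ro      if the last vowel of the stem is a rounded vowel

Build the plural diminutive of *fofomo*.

fofomoisrim

*fofomo* — final sound /o/ (a vowel) → -is → *fofomois*.
The diminutive form *fofomois*: last vowel = /i/, an unrounded vowel → -rim → *fofomoisrim*.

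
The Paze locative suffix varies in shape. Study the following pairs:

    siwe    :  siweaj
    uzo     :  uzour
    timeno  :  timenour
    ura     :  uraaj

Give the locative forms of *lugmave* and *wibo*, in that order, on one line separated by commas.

lugmaveaj, wibour

The suffix is conditioned by the last vowel: -ur when the last vowel of the stem is a rounded vowel (*uzo*, *timeno*); -aj when the last vowel of the stem is an unrounded vowel (*siwe*, *ura*).
*lugmave* — last vowel /e/ (an unrounded vowel) → -aj → *lugmaveaj*.
The last vowel of *wibo* is /o/, which is a rounded vowel, so the suffix is -ur, giving *wibour*.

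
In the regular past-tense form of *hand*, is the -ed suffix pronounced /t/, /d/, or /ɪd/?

/ɪd/

The stem *hand* ends in /t/ or /d/.
The -ed suffix is realized as /ɪd/ after /t, d/; as /t/ after other voiceless consonants; and as /d/ after other voiced sounds.
So -ed on *hand* is pronounced /ɪd/.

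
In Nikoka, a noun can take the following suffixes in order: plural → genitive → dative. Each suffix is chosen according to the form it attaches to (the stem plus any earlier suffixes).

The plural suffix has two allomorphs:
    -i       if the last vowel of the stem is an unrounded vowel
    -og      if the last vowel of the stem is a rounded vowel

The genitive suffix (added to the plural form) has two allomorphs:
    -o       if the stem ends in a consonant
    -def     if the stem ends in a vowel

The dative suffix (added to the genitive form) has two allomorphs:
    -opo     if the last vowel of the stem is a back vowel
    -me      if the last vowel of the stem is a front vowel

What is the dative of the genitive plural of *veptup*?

veptupogoopo

The last vowel of *veptup* is /u/, which is a rounded vowel, so the plural suffix is -og, giving *veptupog*.
The plural form *veptupog* — final sound /g/ (a consonant) → -o → *veptupogo*.
The genitive form *veptupogo*: last vowel = /o/, a back vowel → -opo → *veptupogoopo*.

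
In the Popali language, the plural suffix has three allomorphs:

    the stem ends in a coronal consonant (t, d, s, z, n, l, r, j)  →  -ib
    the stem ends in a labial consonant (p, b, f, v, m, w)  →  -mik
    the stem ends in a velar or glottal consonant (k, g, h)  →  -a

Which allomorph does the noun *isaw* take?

-mik

The final consonant of *isaw* is /w/, which is labial, so the suffix is -mik.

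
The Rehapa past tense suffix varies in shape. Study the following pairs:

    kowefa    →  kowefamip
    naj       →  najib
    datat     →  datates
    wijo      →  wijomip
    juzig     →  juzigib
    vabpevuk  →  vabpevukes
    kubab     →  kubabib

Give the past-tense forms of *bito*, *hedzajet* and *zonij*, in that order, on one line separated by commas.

bitomip, hedzajetes, zonijib

Looking at the final sound of each stem: -es when the stem ends in a voiceless consonant (*datat*, *vabpevuk*); -ib when the stem ends in a voiced consonant (*naj*, *juzig*, *kubab*); -mip when the stem ends in a vowel (*kowefa*, *wijo*).
Since the final sound of *bito* is /o/ (a vowel), it takes -mip, giving *bitomip*.
Since the final sound of *hedzajet* is /t/ (a voiceless consonant), it takes -es, giving *hedzajetes*.
*zonij* — final sound /j/ (a voiced consonant) → -ib → *zonijib*.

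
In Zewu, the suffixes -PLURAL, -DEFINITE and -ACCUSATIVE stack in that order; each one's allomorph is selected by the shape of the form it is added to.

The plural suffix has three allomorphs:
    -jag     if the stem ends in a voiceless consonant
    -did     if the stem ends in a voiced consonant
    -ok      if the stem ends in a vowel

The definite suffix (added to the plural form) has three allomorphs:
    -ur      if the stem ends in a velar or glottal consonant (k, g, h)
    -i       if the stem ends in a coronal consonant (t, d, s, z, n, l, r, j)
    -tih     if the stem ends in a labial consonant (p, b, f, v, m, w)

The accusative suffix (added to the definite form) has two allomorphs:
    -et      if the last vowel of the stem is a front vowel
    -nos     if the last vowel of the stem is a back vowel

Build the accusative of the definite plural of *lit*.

litjagurnos

The final sound of *lit* is /t/, which is a voiceless consonant, so the plural suffix is -jag, giving *litjag*.
The plural form *litjag* — final consonant /g/ (velar/glottal) → -ur → *litjagur*.
The definite form *litjagur* — last vowel /u/ (a back vowel) → -nos → *litjagurnos*.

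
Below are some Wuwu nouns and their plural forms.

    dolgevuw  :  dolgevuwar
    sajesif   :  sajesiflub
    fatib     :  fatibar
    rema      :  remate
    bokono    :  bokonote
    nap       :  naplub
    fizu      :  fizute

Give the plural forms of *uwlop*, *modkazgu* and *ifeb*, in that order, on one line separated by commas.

uwloplub, modkazgute, ifebar

The suffix is conditioned by the final sound: -lub when the stem ends in a voiceless consonant (*sajesif*, *nap*); -ar when the stem ends in a voiced consonant (*dolgevuw*, *fatib*); -te when the stem ends in a vowel (*rema*, *bokono*, *fizu*).
*uwlop*: final sound = /p/, a voiceless consonant → -lub → *uwloplub*.
*modkazgu* — final sound /u/ (a vowel) → -te → *modkazgute*.
The final sound of *ifeb* is /b/, which is a voiced consonant, so the suffix is -ar, giving *ifebar*.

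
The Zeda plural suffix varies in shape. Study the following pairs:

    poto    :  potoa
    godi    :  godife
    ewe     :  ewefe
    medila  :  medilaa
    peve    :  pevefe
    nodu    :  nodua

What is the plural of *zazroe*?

zazroefe

The suffix is conditioned by the last vowel: -fe when the last vowel of the stem is a front vowel (*godi*, *ewe*, *peve*); -a when the last vowel of the stem is a back vowel (*poto*, *medila*, *nodu*).
*zazroe*: last vowel = /e/, a front vowel → -fe → *zazroefe*.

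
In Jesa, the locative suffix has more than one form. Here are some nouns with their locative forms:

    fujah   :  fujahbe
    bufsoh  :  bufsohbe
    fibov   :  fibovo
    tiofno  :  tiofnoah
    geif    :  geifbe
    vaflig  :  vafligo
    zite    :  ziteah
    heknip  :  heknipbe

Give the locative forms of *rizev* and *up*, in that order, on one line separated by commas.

The alternation tracks the final sound of the stem — -be when the stem ends in a voiceless consonant (*fujah*, *bufsoh*, *geif*, *heknip*); -o when the stem ends in a voiced consonant (*fibov*, *vaflig*); -ah when the stem ends in a vowel (*tiofno*, *zite*).
*rizev*: final sound = /v/, a voiced consonant → -o → *rizevo*.
Since the final sound of *up* is /p/ (a voiceless consonant), it takes -be, giving *upbe*.

rizevo, upbe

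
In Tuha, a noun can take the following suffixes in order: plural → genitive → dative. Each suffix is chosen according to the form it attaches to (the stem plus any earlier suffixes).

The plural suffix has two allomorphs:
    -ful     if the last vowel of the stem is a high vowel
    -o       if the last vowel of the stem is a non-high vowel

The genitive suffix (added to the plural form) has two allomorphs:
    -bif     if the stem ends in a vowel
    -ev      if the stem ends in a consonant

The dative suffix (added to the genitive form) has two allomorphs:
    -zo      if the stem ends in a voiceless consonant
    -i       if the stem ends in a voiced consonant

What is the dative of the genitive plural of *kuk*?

*kuk* — last vowel /u/ (a high vowel) → -ful → *kukful*.
The plural form *kukful* — final sound /l/ (a consonant) → -ev → *kukfulev*.
The genitive form *kukfulev* — final consonant /v/ (voiced) → -i → *kukfulevi*.

kukfulevi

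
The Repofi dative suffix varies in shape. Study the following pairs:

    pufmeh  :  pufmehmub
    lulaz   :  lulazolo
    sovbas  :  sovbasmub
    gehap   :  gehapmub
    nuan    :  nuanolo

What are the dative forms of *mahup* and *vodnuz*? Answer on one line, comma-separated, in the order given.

The pattern is voicing of the final consonant: -mub when the stem ends in a voiceless consonant (*pufmeh*, *sovbas*, *gehap*); -olo when the stem ends in a voiced consonant (*lulaz*, *nuan*).
Since the final consonant of *mahup* is /p/ (voiceless), it takes -mub, giving *mahupmub*.
The final consonant of *vodnuz* is /z/, which is voiced, so the suffix is -olo, giving *vodnuzolo*.

mahupmub, vodnuzolo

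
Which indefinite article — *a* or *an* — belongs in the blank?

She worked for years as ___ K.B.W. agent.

a

The indefinite article is chosen by the initial *sound* of the following word, not its spelling.
The initialism *K.B.W.* is read letter by letter; the first letter, K, is pronounced /keɪ/, which begins with a consonant sound.
So the article is *a*: She worked for years as a K.B.W. agent.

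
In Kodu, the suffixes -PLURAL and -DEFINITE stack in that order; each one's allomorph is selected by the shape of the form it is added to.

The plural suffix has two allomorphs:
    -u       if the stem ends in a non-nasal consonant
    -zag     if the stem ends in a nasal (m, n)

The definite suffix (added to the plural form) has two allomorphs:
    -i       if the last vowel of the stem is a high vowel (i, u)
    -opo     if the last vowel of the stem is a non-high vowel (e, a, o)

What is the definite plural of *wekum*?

Since the final consonant of *wekum* is /m/ (a nasal), it takes -zag, giving *wekumzag*.
The plural form *wekumzag*: last vowel = /a/, a non-high vowel → -opo → *wekumzagopo*.

wekumzagopo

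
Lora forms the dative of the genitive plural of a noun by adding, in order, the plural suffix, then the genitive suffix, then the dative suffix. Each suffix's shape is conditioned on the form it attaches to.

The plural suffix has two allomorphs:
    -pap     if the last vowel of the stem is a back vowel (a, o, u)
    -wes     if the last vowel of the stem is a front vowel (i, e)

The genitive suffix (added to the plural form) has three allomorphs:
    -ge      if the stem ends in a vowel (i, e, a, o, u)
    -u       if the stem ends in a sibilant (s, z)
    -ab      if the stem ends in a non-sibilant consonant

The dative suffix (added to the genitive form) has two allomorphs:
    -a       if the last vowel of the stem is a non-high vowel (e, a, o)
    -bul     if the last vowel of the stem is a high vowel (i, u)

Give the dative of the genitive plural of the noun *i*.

iwesubul

*i*: last vowel = /i/, a front vowel → -wes → *iwes*.
The plural form *iwes*: final sound = /s/, a sibilant → -u → *iwesu*.
The genitive form *iwesu* — last vowel /u/ (a high vowel) → -bul → *iwesubul*.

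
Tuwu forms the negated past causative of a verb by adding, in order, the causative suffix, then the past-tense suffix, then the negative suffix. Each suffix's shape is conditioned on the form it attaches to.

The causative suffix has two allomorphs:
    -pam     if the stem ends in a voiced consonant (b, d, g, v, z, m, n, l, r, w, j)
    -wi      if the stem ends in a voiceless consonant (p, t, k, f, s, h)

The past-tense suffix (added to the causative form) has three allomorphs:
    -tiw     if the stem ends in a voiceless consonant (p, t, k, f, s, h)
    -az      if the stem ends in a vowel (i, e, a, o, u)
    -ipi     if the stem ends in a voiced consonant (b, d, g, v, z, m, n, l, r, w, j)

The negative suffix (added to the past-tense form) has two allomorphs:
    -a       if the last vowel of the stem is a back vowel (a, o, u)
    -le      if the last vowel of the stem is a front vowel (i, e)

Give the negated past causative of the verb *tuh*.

*tuh* — final consonant /h/ (voiceless) → -wi → *tuhwi*.
The final sound of the causative form *tuhwi* is /i/, which is a vowel, so the past-tense suffix is -az, giving *tuhwiaz*.
Since the last vowel of the past-tense form *tuhwiaz* is /a/ (a back vowel), it takes -a, giving *tuhwiaza*.

tuhwiaza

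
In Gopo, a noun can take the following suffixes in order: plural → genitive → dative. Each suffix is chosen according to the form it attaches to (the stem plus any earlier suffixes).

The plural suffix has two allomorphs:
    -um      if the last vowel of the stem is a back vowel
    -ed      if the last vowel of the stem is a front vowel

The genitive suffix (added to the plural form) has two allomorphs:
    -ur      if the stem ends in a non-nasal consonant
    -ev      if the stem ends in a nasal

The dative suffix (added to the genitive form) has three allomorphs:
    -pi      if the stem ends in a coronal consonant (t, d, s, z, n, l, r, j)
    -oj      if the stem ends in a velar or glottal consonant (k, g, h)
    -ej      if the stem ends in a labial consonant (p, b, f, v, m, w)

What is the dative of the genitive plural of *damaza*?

Since the last vowel of *damaza* is /a/ (a back vowel), it takes -um, giving *damazaum*.
The plural form *damazaum* — final consonant /m/ (a nasal) → -ev → *damazaumev*.
Since the final consonant of the genitive form *damazaumev* is /v/ (labial), it takes -ej, giving *damazaumevej*.

damazaumevej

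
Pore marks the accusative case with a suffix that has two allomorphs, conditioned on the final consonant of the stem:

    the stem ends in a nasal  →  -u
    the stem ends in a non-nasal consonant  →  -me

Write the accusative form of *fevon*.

fevonu

Since the final consonant of *fevon* is /n/ (a nasal), it takes -u, giving *fevonu*.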